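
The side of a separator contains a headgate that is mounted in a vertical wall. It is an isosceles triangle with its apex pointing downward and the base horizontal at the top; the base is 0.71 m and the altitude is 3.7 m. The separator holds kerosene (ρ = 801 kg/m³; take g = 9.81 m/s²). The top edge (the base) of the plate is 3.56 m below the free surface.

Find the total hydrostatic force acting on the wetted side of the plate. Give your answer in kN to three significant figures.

γ = ρg = 801 × 9.81 / 1000 = 7.85781 kN/m³.
With the apex down, the centroid sits h/3 = 3.7/3 = 1.23333 m below the base (the top edge), so the centroid depth is h_c = 3.56 + 1.23333 = 4.79333 m.
A = ½ × 0.71 × 3.7 = 1.3135 m².
Resultant F = γ·h_c·A = 7.85781 × 4.79333 × 1.3135 = 49.4731 kN.

F ≈ 49.5 kN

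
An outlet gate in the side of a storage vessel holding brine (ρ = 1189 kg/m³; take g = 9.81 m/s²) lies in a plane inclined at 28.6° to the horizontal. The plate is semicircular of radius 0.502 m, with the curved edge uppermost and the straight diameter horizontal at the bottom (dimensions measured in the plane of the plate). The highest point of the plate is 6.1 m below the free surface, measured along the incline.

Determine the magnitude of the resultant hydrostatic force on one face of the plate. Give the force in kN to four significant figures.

F ≈ 14.12 kN

γ = ρg = 1189 × 9.81 / 1000 = 11.66409 kN/m³.
Let θ = 28.6° be the plate's angle to the horizontal; measure y along the incline from where the plane meets the free surface. Vertical depth h = y·sinθ with sinθ = 0.478692.
The centroid lies 4r/(3π) = 0.213055 m above the diameter, so r − 4r/(3π) = 0.502 − 0.213055 = 0.288945 m below the topmost point, so y_c = 6.1 + 0.288945 = 6.38894 m and h_c = 6.38894 × 0.478692 = 3.05833 m.
A = πr²/2 = π × 0.502²/2 = 0.395847 m².
Resultant F = γ·h_c·A = 11.66409 × 3.05833 × 0.395847 = 14.1209 kN.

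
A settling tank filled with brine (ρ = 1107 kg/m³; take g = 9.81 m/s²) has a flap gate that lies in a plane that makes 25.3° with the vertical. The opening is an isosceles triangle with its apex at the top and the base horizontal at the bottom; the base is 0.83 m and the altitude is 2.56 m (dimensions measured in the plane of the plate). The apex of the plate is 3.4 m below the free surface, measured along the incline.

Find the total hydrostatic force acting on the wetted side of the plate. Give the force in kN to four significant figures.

F ≈ 53.27 kN

γ = ρg = 1107 × 9.81 / 1000 = 10.85967 kN/m³.
The plate makes 25.3° with the vertical, i.e. θ = 90° − 25.3° = 64.7° to the horizontal. Measuring y along the incline from the free-surface line, vertical depth h = y·sinθ with sinθ = 0.904083.
With the apex up, the centroid sits 2h/3 = 2 × 2.56/3 = 1.70667 m below the apex, so y_c = 3.4 + 1.70667 = 5.10667 m and h_c = 5.10667 × 0.904083 = 4.61685 m.
A = ½ × 0.83 × 2.56 = 1.0624 m².
Resultant F = γ·h_c·A = 10.85967 × 4.61685 × 1.0624 = 53.266 kN.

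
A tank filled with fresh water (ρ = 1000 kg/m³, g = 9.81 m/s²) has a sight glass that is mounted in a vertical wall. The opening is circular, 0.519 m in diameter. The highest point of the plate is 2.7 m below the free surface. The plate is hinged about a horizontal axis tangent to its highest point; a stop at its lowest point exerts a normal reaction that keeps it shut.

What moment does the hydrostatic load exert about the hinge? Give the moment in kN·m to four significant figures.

γ = ρg = 1000 × 9.81 = 9810 N/m³ = 9.81 kN/m³.
The centroid is at the centre, 0.2595 m below the top of the plate, so the centroid depth is h_c = 2.7 + 0.2595 = 2.9595 m.
A = π(0.2595)² = 0.211556 m².
Resultant F = γ·h_c·A = 9.81 × 2.9595 × 0.211556 = 6.14204 kN.
I_c = πr⁴/4 = π × 0.2595⁴/4 = 0.00356155 m⁴.
Centre of pressure: y_p = y_c + I_c/(y_c·A) = 2.9595 + 0.00356155/(2.9595 × 0.211556) = 2.9595 + 0.00568847 = 2.96519 m along the plane.
The resultant acts 0.2595 + 0.00568847 = 0.265188 m (along the plate) below the hinge at the top edge, so the moment about the hinge is M = F × 0.265188 = 6.14204 × 0.265188 = 1.6288 kN·m.

M ≈ 1.629 kN·m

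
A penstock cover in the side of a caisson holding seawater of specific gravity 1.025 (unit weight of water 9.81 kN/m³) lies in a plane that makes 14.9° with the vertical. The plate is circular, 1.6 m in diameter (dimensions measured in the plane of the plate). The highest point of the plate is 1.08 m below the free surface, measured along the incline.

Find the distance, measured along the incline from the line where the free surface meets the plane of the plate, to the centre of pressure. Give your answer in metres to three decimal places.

y_p = 1.965 m

γ = 1.025 × 9.81 = 10.05525 kN/m³.
The plate makes 14.9° with the vertical, i.e. θ = 90° − 14.9° = 75.1° to the horizontal. Measuring y along the incline from the free-surface line, vertical depth h = y·sinθ with sinθ = 0.966376.
The centroid is at the centre, 0.8 m below the top of the plate, so y_c = 1.08 + 0.8 = 1.88 m and h_c = 1.88 × 0.966376 = 1.81679 m.
A = π(0.8)² = 2.01062 m².
Resultant F = γ·h_c·A = 10.05525 × 1.81679 × 2.01062 = 36.7306 kN.
I_c = πr⁴/4 = π × 0.8⁴/4 = 0.321699 m⁴.
Centre of pressure: y_p = y_c + I_c/(y_c·A) = 1.88 + 0.321699/(1.88 × 2.01062) = 1.88 + 0.0851063 = 1.96511 m along the plane.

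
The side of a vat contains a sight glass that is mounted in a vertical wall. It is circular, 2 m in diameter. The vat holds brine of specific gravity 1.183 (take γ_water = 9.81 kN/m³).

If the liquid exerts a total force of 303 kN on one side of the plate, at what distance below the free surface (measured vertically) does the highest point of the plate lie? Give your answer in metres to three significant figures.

γ = 1.183 × 9.81 = 11.60523 kN/m³.
A = π(1)² = 3.14159 m².
From F = γ·h_c·A, the centroid depth is h_c = 303/(11.60523 × 3.14159) = 8.31073 m.
The centroid is at the centre, 1 m below the top of the plate, so the highest point sits at h_top = 8.31073 − 1 = 7.31073 m below the surface.

d_top ≈ 7.31 m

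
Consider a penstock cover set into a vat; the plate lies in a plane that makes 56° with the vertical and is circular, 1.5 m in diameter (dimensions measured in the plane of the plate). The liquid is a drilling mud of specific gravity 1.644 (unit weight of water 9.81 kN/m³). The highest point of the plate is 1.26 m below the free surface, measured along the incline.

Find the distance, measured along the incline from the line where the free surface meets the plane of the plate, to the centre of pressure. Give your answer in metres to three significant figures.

y_p = 2.08 m

γ = 1.644 × 9.81 = 16.12764 kN/m³.
The plate makes 56° with the vertical, i.e. θ = 90° − 56° = 34° to the horizontal. Measuring y along the incline from the free-surface line, vertical depth h = y·sinθ with sinθ = 0.559193.
The centroid is at the centre, 0.75 m below the top of the plate, so y_c = 1.26 + 0.75 = 2.01 m and h_c = 2.01 × 0.559193 = 1.12398 m.
A = π(0.75)² = 1.76715 m².
Resultant F = γ·h_c·A = 16.12764 × 1.12398 × 1.76715 = 32.0334 kN.
I_c = πr⁴/4 = π × 0.75⁴/4 = 0.248505 m⁴.
Centre of pressure: y_p = y_c + I_c/(y_c·A) = 2.01 + 0.248505/(2.01 × 1.76715) = 2.01 + 0.0699626 = 2.07996 m along the plane.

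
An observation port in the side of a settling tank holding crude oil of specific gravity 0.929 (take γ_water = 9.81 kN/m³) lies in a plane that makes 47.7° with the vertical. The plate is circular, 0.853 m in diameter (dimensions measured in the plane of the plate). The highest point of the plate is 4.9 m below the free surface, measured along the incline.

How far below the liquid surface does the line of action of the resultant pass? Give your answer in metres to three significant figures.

γ = 0.929 × 9.81 = 9.11349 kN/m³.
The plate makes 47.7° with the vertical, i.e. θ = 90° − 47.7° = 42.3° to the horizontal. Measuring y along the incline from the free-surface line, vertical depth h = y·sinθ with sinθ = 0.673013.
The centroid is at the centre, 0.4265 m below the top of the plate, so y_c = 4.9 + 0.4265 = 5.3265 m and h_c = 5.3265 × 0.673013 = 3.5848 m.
A = π(0.4265)² = 0.571463 m².
Resultant F = γ·h_c·A = 9.11349 × 3.5848 × 0.571463 = 18.6697 kN.
I_c = πr⁴/4 = π × 0.4265⁴/4 = 0.0259876 m⁴.
Centre of pressure: y_p = y_c + I_c/(y_c·A) = 5.3265 + 0.0259876/(5.3265 × 0.571463) = 5.3265 + 0.00853761 = 5.33504 m along the plane.
Vertically, h_p = y_p·sinθ = 5.33504 × 0.673013 = 3.59055 m.

h_p = 3.59 m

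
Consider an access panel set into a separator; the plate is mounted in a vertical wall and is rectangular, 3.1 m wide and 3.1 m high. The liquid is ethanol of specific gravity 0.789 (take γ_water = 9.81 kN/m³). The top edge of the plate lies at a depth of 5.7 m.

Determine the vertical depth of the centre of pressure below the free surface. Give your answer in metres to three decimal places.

γ = 0.789 × 9.81 = 7.74009 kN/m³.
The centroid lies 3.1/2 = 1.55 m below the top edge, so the centroid depth is h_c = 5.7 + 1.55 = 7.25 m.
A = 3.1 × 3.1 = 9.61 m².
Resultant F = γ·h_c·A = 7.74009 × 7.25 × 9.61 = 539.271 kN.
I_c = b·h³/12 = 3.1 × 3.1³/12 = 7.69601 m⁴.
Centre of pressure: y_p = y_c + I_c/(y_c·A) = 7.25 + 7.69601/(7.25 × 9.61) = 7.25 + 0.11046 = 7.36046 m along the plane.

h_p = 7.360 m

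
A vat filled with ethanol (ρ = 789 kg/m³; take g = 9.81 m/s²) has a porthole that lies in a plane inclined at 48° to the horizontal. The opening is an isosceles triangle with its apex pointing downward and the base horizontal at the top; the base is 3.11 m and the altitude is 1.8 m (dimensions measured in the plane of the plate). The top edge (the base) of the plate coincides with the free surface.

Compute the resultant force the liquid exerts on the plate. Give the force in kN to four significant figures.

γ = ρg = 789 × 9.81 / 1000 = 7.74009 kN/m³.
Let θ = 48° be the plate's angle to the horizontal; measure y along the incline from where the plane meets the free surface. Vertical depth h = y·sinθ with sinθ = 0.743145.
With the apex down, the centroid sits h/3 = 1.8/3 = 0.6 m below the base (the top edge), so y_c = 0.6 m and h_c = 0.6 × 0.743145 = 0.445887 m.
A = ½ × 3.11 × 1.8 = 2.799 m².
Resultant F = γ·h_c·A = 7.74009 × 0.445887 × 2.799 = 9.65992 kN.

F ≈ 9.660 kN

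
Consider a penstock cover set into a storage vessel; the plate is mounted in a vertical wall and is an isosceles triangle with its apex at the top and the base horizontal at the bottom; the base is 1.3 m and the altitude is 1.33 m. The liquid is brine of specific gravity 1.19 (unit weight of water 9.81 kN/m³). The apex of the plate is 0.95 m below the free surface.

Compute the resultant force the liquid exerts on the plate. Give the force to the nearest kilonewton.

γ = 1.19 × 9.81 = 11.6739 kN/m³.
With the apex up, the centroid sits 2h/3 = 2 × 1.33/3 = 0.886667 m below the apex, so the centroid depth is h_c = 0.95 + 0.886667 = 1.83667 m.
A = ½ × 1.3 × 1.33 = 0.8645 m².
Resultant F = γ·h_c·A = 11.6739 × 1.83667 × 0.8645 = 18.5358 kN.

F ≈ 19 kN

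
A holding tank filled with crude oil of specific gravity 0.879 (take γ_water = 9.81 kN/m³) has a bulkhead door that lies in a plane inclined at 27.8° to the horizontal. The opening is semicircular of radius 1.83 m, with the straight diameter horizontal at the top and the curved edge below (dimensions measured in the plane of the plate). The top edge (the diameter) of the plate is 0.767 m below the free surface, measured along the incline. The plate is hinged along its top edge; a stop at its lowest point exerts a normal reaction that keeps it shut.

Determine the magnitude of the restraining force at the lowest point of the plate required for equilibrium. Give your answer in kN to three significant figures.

γ = 0.879 × 9.81 = 8.62299 kN/m³.
Let θ = 27.8° be the plate's angle to the horizontal; measure y along the incline from where the plane meets the free surface. Vertical depth h = y·sinθ with sinθ = 0.466387.
The centroid of a semicircle lies 4r/(3π) = 0.776676 m from the diameter, here below the top edge, so y_c = 0.767 + 0.776676 = 1.54368 m and h_c = 1.54368 × 0.466387 = 0.719952 m.
A = πr²/2 = π × 1.83²/2 = 5.26044 m².
Resultant F = γ·h_c·A = 8.62299 × 0.719952 × 5.26044 = 32.6575 kN.
I_c = (π/8 − 8/(9π))·r⁴ = 0.109757 × 1.83⁴ = 1.23094 m⁴.
Centre of pressure: y_p = y_c + I_c/(y_c·A) = 1.54368 + 1.23094/(1.54368 × 5.26044) = 1.54368 + 0.151585 = 1.69527 m along the plane.
The resultant acts 0.776676 + 0.151585 = 0.928261 m (along the plate) below the hinge at the top edge, so the moment about the hinge is M = F × 0.928261 = 32.6575 × 0.928261 = 30.3147 kN·m.
A normal force at the bottom, 1.83 m from the hinge, must supply this moment: P = 30.3147/1.83 = 16.5654 kN.

P ≈ 16.6 kN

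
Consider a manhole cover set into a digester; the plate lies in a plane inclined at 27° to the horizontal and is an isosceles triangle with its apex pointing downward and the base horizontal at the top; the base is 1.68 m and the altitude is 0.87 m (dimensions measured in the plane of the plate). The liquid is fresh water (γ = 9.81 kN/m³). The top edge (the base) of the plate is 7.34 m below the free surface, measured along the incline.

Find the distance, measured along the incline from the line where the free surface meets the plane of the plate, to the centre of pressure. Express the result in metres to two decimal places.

y_p = 7.64 m

γ = 9.81 kN/m³.
Let θ = 27° be the plate's angle to the horizontal; measure y along the incline from where the plane meets the free surface. Vertical depth h = y·sinθ with sinθ = 0.453990.
With the apex down, the centroid sits h/3 = 0.87/3 = 0.29 m below the base (the top edge), so y_c = 7.34 + 0.29 = 7.63 m and h_c = 7.63 × 0.453990 = 3.46394 m.
A = ½ × 1.68 × 0.87 = 0.7308 m².
Resultant F = γ·h_c·A = 9.81 × 3.46394 × 0.7308 = 24.8335 kN.
I_c = b·h³/36 = 1.68 × 0.87³/36 = 0.0307301 m⁴.
Centre of pressure: y_p = y_c + I_c/(y_c·A) = 7.63 + 0.0307301/(7.63 × 0.7308) = 7.63 + 0.00551113 = 7.63551 m along the plane.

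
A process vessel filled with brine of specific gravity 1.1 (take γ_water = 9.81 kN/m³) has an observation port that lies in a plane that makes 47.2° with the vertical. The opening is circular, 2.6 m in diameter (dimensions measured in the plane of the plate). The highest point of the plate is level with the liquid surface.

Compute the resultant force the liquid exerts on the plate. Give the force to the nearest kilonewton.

F ≈ 51 kN

γ = 1.1 × 9.81 = 10.791 kN/m³.
The plate makes 47.2° with the vertical, i.e. θ = 90° − 47.2° = 42.8° to the horizontal. Measuring y along the incline from the free-surface line, vertical depth h = y·sinθ with sinθ = 0.679441.
The centroid is at the centre, 1.3 m below the top of the plate, so y_c = 1.3 m and h_c = 1.3 × 0.679441 = 0.883273 m.
A = π(1.3)² = 5.30929 m².
Resultant F = γ·h_c·A = 10.791 × 0.883273 × 5.30929 = 50.605 kN.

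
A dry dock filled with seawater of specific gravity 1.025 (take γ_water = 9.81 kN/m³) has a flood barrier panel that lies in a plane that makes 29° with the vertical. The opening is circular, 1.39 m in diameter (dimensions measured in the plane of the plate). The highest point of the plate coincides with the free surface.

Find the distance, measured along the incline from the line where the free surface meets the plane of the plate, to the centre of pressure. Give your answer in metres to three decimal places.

γ = 1.025 × 9.81 = 10.05525 kN/m³.
The plate makes 29° with the vertical, i.e. θ = 90° − 29° = 61° to the horizontal. Measuring y along the incline from the free-surface line, vertical depth h = y·sinθ with sinθ = 0.874620.
The centroid is at the centre, 0.695 m below the top of the plate, so y_c = 0.695 m and h_c = 0.695 × 0.874620 = 0.607861 m.
A = π(0.695)² = 1.51747 m².
Resultant F = γ·h_c·A = 10.05525 × 0.607861 × 1.51747 = 9.27507 kN.
I_c = πr⁴/4 = π × 0.695⁴/4 = 0.183244 m⁴.
Centre of pressure: y_p = y_c + I_c/(y_c·A) = 0.695 + 0.183244/(0.695 × 1.51747) = 0.695 + 0.17375 = 0.86875 m along the plane.

y_p = 0.869 m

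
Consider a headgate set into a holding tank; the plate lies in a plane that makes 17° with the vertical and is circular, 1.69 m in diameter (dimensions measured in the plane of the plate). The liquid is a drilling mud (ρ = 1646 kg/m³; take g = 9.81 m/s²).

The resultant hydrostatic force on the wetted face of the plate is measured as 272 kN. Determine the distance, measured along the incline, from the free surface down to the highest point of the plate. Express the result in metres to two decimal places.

y_top ≈ 7.01 m

γ = ρg = 1646 × 9.81 / 1000 = 16.14726 kN/m³.
A = π(0.845)² = 2.24318 m².
From F = γ·h_c·A, the centroid depth is h_c = 272/(16.14726 × 2.24318) = 7.50941 m.
The plate makes 17° with the vertical, i.e. θ = 90° − 17° = 73° to the horizontal. Measuring y along the incline from the free-surface line, vertical depth h = y·sinθ with sinθ = 0.956305.
Along the incline, y_c = h_c/sinθ = 7.50941/0.956305 = 7.85253 m.
The centroid is at the centre, 0.845 m below the top of the plate, so the highest point sits at y_top = 7.85253 − 0.845 = 7.00753 m along the incline.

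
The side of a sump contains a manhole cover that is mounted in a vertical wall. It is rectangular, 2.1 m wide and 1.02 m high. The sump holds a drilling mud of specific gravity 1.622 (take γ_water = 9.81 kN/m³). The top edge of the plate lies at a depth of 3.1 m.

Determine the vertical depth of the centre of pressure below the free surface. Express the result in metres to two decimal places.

γ = 1.622 × 9.81 = 15.91182 kN/m³.
The centroid lies 1.02/2 = 0.51 m below the top edge, so the centroid depth is h_c = 3.1 + 0.51 = 3.61 m.
A = 2.1 × 1.02 = 2.142 m².
Resultant F = γ·h_c·A = 15.91182 × 3.61 × 2.142 = 123.04 kN.
I_c = b·h³/12 = 2.1 × 1.02³/12 = 0.185711 m⁴.
Centre of pressure: y_p = y_c + I_c/(y_c·A) = 3.61 + 0.185711/(3.61 × 2.142) = 3.61 + 0.0240166 = 3.63402 m along the plane.

h_p = 3.63 m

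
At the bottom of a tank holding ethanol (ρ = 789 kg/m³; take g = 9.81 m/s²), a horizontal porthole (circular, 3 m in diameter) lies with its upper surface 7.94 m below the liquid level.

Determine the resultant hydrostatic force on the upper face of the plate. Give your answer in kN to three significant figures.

F ≈ 434 kN

γ = ρg = 789 × 9.81 / 1000 = 7.74009 kN/m³.
The plate is horizontal, so pressure is uniform at p = γ·h = 7.74009 × 7.94 = 61.4563 kN/m².
A = π(1.5)² = 7.06858 m².
F = p·A = 61.4563 × 7.06858 = 434.409 kN.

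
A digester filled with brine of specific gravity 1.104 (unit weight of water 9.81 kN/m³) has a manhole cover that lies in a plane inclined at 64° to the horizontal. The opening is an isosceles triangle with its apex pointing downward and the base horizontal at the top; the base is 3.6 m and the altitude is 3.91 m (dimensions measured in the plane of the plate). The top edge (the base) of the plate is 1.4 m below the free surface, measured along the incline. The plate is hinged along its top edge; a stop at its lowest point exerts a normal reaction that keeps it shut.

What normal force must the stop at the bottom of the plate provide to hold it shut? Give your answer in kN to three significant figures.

γ = 1.104 × 9.81 = 10.83024 kN/m³.
Let θ = 64° be the plate's angle to the horizontal; measure y along the incline from where the plane meets the free surface. Vertical depth h = y·sinθ with sinθ = 0.898794.
With the apex down, the centroid sits h/3 = 3.91/3 = 1.30333 m below the base (the top edge), so y_c = 1.4 + 1.30333 = 2.70333 m and h_c = 2.70333 × 0.898794 = 2.42974 m.
A = ½ × 3.6 × 3.91 = 7.038 m².
Resultant F = γ·h_c·A = 10.83024 × 2.42974 × 7.038 = 185.203 kN.
I_c = b·h³/36 = 3.6 × 3.91³/36 = 5.97765 m⁴.
Centre of pressure: y_p = y_c + I_c/(y_c·A) = 2.70333 + 5.97765/(2.70333 × 7.038) = 2.70333 + 0.314183 = 3.01751 m along the plane.
The resultant acts 1.30333 + 0.314183 = 1.61751 m (along the plate) below the hinge at the top edge, so the moment about the hinge is M = F × 1.61751 = 185.203 × 1.61751 = 299.568 kN·m.
A normal force at the bottom, 3.91 m from the hinge, must supply this moment: P = 299.568/3.91 = 76.6159 kN.

P ≈ 76.6 kN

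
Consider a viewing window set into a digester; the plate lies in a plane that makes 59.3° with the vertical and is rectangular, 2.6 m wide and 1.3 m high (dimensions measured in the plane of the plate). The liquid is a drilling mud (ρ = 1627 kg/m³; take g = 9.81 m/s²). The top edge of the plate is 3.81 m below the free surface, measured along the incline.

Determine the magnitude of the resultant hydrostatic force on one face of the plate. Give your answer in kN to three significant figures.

F ≈ 123 kN

γ = ρg = 1627 × 9.81 / 1000 = 15.96087 kN/m³.
The plate makes 59.3° with the vertical, i.e. θ = 90° − 59.3° = 30.7° to the horizontal. Measuring y along the incline from the free-surface line, vertical depth h = y·sinθ with sinθ = 0.510543.
The centroid lies 1.3/2 = 0.65 m below the top edge, so y_c = 3.81 + 0.65 = 4.46 m and h_c = 4.46 × 0.510543 = 2.27702 m.
A = 2.6 × 1.3 = 3.38 m².
Resultant F = γ·h_c·A = 15.96087 × 2.27702 × 3.38 = 122.84 kN.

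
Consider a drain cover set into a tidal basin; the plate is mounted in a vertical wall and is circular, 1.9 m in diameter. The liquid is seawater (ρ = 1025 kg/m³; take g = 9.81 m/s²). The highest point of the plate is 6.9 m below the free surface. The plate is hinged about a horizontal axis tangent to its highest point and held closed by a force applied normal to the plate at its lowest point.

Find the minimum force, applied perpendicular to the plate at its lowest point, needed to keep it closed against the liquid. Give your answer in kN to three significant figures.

γ = ρg = 1025 × 9.81 / 1000 = 10.05525 kN/m³.
The centroid is at the centre, 0.95 m below the top of the plate, so the centroid depth is h_c = 6.9 + 0.95 = 7.85 m.
A = π(0.95)² = 2.83529 m².
Resultant F = γ·h_c·A = 10.05525 × 7.85 × 2.83529 = 223.8 kN.
I_c = πr⁴/4 = π × 0.95⁴/4 = 0.639712 m⁴.
Centre of pressure: y_p = y_c + I_c/(y_c·A) = 7.85 + 0.639712/(7.85 × 2.83529) = 7.85 + 0.028742 = 7.87874 m along the plane.
The resultant acts 0.95 + 0.028742 = 0.978742 m (along the plate) below the hinge at the top edge, so the moment about the hinge is M = F × 0.978742 = 223.8 × 0.978742 = 219.042 kN·m.
A normal force at the bottom, 1.9 m from the hinge, must supply this moment: P = 219.042/1.9 = 115.285 kN.

P ≈ 115 kN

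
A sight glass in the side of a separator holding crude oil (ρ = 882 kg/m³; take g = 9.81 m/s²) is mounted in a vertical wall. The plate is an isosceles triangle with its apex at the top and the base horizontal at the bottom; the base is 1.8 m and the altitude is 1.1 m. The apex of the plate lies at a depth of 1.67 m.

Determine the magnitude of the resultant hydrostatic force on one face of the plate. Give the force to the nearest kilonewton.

F ≈ 21 kN

γ = ρg = 882 × 9.81 / 1000 = 8.65242 kN/m³.
With the apex up, the centroid sits 2h/3 = 2 × 1.1/3 = 0.733333 m below the apex, so the centroid depth is h_c = 1.67 + 0.733333 = 2.40333 m.
A = ½ × 1.8 × 1.1 = 0.99 m².
Resultant F = γ·h_c·A = 8.65242 × 2.40333 × 0.99 = 20.5867 kN.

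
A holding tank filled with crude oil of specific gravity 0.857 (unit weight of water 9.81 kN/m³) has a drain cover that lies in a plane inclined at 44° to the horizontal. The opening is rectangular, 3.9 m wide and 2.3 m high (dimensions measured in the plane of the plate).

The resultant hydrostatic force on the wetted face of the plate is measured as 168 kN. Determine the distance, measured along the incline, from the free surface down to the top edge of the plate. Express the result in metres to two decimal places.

y_top ≈ 2.06 m

γ = 0.857 × 9.81 = 8.40717 kN/m³.
A = 3.9 × 2.3 = 8.97 m².
From F = γ·h_c·A, the centroid depth is h_c = 168/(8.40717 × 8.97) = 2.22775 m.
Let θ = 44° be the plate's angle to the horizontal; measure y along the incline from where the plane meets the free surface. Vertical depth h = y·sinθ with sinθ = 0.694658.
Along the incline, y_c = h_c/sinθ = 2.22775/0.694658 = 3.20697 m.
The centroid lies 2.3/2 = 1.15 m below the top edge, so the top edge sits at y_top = 3.20697 − 1.15 = 2.05697 m along the incline.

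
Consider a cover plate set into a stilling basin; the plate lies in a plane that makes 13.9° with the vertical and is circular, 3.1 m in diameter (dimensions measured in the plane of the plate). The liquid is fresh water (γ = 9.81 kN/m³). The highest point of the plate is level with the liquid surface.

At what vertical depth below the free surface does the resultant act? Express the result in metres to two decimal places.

γ = 9.81 kN/m³.
The plate makes 13.9° with the vertical, i.e. θ = 90° − 13.9° = 76.1° to the horizontal. Measuring y along the incline from the free-surface line, vertical depth h = y·sinθ with sinθ = 0.970716.
The centroid is at the centre, 1.55 m below the top of the plate, so y_c = 1.55 m and h_c = 1.55 × 0.970716 = 1.50461 m.
A = π(1.55)² = 7.54768 m².
Resultant F = γ·h_c·A = 9.81 × 1.50461 × 7.54768 = 111.405 kN.
I_c = πr⁴/4 = π × 1.55⁴/4 = 4.53332 m⁴.
Centre of pressure: y_p = y_c + I_c/(y_c·A) = 1.55 + 4.53332/(1.55 × 7.54768) = 1.55 + 0.3875 = 1.9375 m along the plane.
Vertically, h_p = y_p·sinθ = 1.9375 × 0.970716 = 1.88076 m.

h_p = 1.88 m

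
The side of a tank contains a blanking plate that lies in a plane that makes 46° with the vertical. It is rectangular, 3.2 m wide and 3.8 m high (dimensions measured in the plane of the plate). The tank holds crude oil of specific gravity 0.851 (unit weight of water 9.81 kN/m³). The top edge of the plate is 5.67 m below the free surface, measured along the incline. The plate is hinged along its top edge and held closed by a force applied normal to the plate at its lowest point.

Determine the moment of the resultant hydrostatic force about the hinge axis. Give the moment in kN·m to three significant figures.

M ≈ 1100 kN·m

γ = 0.851 × 9.81 = 8.34831 kN/m³.
The plate makes 46° with the vertical, i.e. θ = 90° − 46° = 44° to the horizontal. Measuring y along the incline from the free-surface line, vertical depth h = y·sinθ with sinθ = 0.694658.
The centroid lies 3.8/2 = 1.9 m below the top edge, so y_c = 5.67 + 1.9 = 7.57 m and h_c = 7.57 × 0.694658 = 5.25856 m.
A = 3.2 × 3.8 = 12.16 m².
Resultant F = γ·h_c·A = 8.34831 × 5.25856 × 12.16 = 533.825 kN.
I_c = b·h³/12 = 3.2 × 3.8³/12 = 14.6325 m⁴.
Centre of pressure: y_p = y_c + I_c/(y_c·A) = 7.57 + 14.6325/(7.57 × 12.16) = 7.57 + 0.15896 = 7.72896 m along the plane.
The resultant acts 1.9 + 0.15896 = 2.05896 m (along the plate) below the hinge at the top edge, so the moment about the hinge is M = F × 2.05896 = 533.825 × 2.05896 = 1099.12 kN·m.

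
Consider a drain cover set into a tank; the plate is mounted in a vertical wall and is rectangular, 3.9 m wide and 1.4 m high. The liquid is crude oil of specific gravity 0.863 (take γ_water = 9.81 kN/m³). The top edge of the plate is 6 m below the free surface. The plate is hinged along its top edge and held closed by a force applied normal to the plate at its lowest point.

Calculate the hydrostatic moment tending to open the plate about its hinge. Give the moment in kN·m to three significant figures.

γ = 0.863 × 9.81 = 8.46603 kN/m³.
The centroid lies 1.4/2 = 0.7 m below the top edge, so the centroid depth is h_c = 6 + 0.7 = 6.7 m.
A = 3.9 × 1.4 = 5.46 m².
Resultant F = γ·h_c·A = 8.46603 × 6.7 × 5.46 = 309.704 kN.
I_c = b·h³/12 = 3.9 × 1.4³/12 = 0.8918 m⁴.
Centre of pressure: y_p = y_c + I_c/(y_c·A) = 6.7 + 0.8918/(6.7 × 5.46) = 6.7 + 0.0243781 = 6.72438 m along the plane.
The resultant acts 0.7 + 0.0243781 = 0.724378 m (along the plate) below the hinge at the top edge, so the moment about the hinge is M = F × 0.724378 = 309.704 × 0.724378 = 224.343 kN·m.

M ≈ 224 kN·m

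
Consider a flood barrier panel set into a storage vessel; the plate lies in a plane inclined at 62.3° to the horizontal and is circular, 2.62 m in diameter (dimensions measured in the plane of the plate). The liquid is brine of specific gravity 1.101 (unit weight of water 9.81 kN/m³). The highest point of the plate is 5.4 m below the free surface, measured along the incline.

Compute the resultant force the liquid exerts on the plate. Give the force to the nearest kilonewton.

F ≈ 346 kN

γ = 1.101 × 9.81 = 10.80081 kN/m³.
Let θ = 62.3° be the plate's angle to the horizontal; measure y along the incline from where the plane meets the free surface. Vertical depth h = y·sinθ with sinθ = 0.885394.
The centroid is at the centre, 1.31 m below the top of the plate, so y_c = 5.4 + 1.31 = 6.71 m and h_c = 6.71 × 0.885394 = 5.94099 m.
A = π(1.31)² = 5.39129 m².
Resultant F = γ·h_c·A = 10.80081 × 5.94099 × 5.39129 = 345.946 kN.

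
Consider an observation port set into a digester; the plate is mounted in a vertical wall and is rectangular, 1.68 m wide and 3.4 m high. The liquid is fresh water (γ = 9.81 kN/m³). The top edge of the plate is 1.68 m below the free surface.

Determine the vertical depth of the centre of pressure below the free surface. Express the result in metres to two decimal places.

h_p = 3.67 m

γ = 9.81 kN/m³.
The centroid lies 3.4/2 = 1.7 m below the top edge, so the centroid depth is h_c = 1.68 + 1.7 = 3.38 m.
A = 1.68 × 3.4 = 5.712 m².
Resultant F = γ·h_c·A = 9.81 × 3.38 × 5.712 = 189.397 kN.
I_c = b·h³/12 = 1.68 × 3.4³/12 = 5.50256 m⁴.
Centre of pressure: y_p = y_c + I_c/(y_c·A) = 3.38 + 5.50256/(3.38 × 5.712) = 3.38 + 0.28501 = 3.66501 m along the plane.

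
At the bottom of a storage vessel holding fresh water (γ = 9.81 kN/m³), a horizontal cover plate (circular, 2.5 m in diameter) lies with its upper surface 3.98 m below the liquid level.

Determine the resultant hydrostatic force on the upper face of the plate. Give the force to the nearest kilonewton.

F ≈ 192 kN

γ = 9.81 kN/m³.
The plate is horizontal, so pressure is uniform at p = γ·h = 9.81 × 3.98 = 39.0438 kN/m².
A = π(1.25)² = 4.90874 m².
F = p·A = 39.0438 × 4.90874 = 191.656 kN.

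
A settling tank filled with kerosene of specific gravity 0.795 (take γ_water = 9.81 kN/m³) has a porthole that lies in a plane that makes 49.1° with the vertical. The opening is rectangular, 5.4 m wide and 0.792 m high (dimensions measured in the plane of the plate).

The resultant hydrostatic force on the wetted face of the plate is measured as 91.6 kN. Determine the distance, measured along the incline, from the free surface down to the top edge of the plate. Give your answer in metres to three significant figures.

γ = 0.795 × 9.81 = 7.79895 kN/m³.
A = 5.4 × 0.792 = 4.2768 m².
From F = γ·h_c·A, the centroid depth is h_c = 91.6/(7.79895 × 4.2768) = 2.74625 m.
The plate makes 49.1° with the vertical, i.e. θ = 90° − 49.1° = 40.9° to the horizontal. Measuring y along the incline from the free-surface line, vertical depth h = y·sinθ with sinθ = 0.654741.
Along the incline, y_c = h_c/sinθ = 2.74625/0.654741 = 4.19441 m.
The centroid lies 0.792/2 = 0.396 m below the top edge, so the top edge sits at y_top = 4.19441 − 0.396 = 3.79841 m along the incline.

y_top ≈ 3.80 m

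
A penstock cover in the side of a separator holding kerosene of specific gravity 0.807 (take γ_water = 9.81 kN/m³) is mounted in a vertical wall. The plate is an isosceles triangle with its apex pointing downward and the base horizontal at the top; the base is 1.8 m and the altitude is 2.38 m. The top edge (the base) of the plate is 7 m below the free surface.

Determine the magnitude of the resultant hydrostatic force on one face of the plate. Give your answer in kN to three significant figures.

F ≈ 132 kN

γ = 0.807 × 9.81 = 7.91667 kN/m³.
With the apex down, the centroid sits h/3 = 2.38/3 = 0.793333 m below the base (the top edge), so the centroid depth is h_c = 7 + 0.793333 = 7.79333 m.
A = ½ × 1.8 × 2.38 = 2.142 m².
Resultant F = γ·h_c·A = 7.91667 × 7.79333 × 2.142 = 132.155 kN.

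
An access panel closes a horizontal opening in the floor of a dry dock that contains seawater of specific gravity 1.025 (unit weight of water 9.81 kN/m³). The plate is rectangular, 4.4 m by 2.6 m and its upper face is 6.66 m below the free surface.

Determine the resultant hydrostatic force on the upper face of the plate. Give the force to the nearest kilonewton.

F ≈ 766 kN

γ = 1.025 × 9.81 = 10.05525 kN/m³.
The plate is horizontal, so pressure is uniform at p = γ·h = 10.05525 × 6.66 = 66.968 kN/m².
A = 4.4 × 2.6 = 11.44 m².
F = p·A = 66.968 × 11.44 = 766.114 kN.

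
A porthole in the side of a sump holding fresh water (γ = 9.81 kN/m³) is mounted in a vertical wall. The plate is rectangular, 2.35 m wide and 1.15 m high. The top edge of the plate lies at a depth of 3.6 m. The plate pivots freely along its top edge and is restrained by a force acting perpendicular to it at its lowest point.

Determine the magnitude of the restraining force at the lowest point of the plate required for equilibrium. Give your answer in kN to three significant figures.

P ≈ 57.9 kN

γ = 9.81 kN/m³.
The centroid lies 1.15/2 = 0.575 m below the top edge, so the centroid depth is h_c = 3.6 + 0.575 = 4.175 m.
A = 2.35 × 1.15 = 2.7025 m².
Resultant F = γ·h_c·A = 9.81 × 4.175 × 2.7025 = 110.686 kN.
I_c = b·h³/12 = 2.35 × 1.15³/12 = 0.297838 m⁴.
Centre of pressure: y_p = y_c + I_c/(y_c·A) = 4.175 + 0.297838/(4.175 × 2.7025) = 4.175 + 0.0263972 = 4.2014 m along the plane.
The resultant acts 0.575 + 0.0263972 = 0.601397 m (along the plate) below the hinge at the top edge, so the moment about the hinge is M = F × 0.601397 = 110.686 × 0.601397 = 66.5662 kN·m.
A normal force at the bottom, 1.15 m from the hinge, must supply this moment: P = 66.5662/1.15 = 57.8837 kN.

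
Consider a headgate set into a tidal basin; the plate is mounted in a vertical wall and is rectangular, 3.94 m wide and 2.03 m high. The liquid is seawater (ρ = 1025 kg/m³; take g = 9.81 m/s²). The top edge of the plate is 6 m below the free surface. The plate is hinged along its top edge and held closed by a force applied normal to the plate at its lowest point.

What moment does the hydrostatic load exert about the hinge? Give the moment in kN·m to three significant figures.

M ≈ 600 kN·m

γ = ρg = 1025 × 9.81 / 1000 = 10.05525 kN/m³.
The centroid lies 2.03/2 = 1.015 m below the top edge, so the centroid depth is h_c = 6 + 1.015 = 7.015 m.
A = 3.94 × 2.03 = 7.9982 m².
Resultant F = γ·h_c·A = 10.05525 × 7.015 × 7.9982 = 564.174 kN.
I_c = b·h³/12 = 3.94 × 2.03³/12 = 2.74665 m⁴.
Centre of pressure: y_p = y_c + I_c/(y_c·A) = 7.015 + 2.74665/(7.015 × 7.9982) = 7.015 + 0.0489535 = 7.06395 m along the plane.
The resultant acts 1.015 + 0.0489535 = 1.06395 m (along the plate) below the hinge at the top edge, so the moment about the hinge is M = F × 1.06395 = 564.174 × 1.06395 = 600.253 kN·m.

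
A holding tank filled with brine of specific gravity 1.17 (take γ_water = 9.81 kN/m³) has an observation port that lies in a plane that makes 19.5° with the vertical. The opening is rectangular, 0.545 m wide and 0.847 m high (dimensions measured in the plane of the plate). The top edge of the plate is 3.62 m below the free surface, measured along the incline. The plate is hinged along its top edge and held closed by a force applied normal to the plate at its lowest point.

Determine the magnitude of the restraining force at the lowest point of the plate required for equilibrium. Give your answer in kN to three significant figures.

P ≈ 10.4 kN

γ = 1.17 × 9.81 = 11.4777 kN/m³.
The plate makes 19.5° with the vertical, i.e. θ = 90° − 19.5° = 70.5° to the horizontal. Measuring y along the incline from the free-surface line, vertical depth h = y·sinθ with sinθ = 0.942641.
The centroid lies 0.847/2 = 0.4235 m below the top edge, so y_c = 3.62 + 0.4235 = 4.0435 m and h_c = 4.0435 × 0.942641 = 3.81157 m.
A = 0.545 × 0.847 = 0.461615 m².
Resultant F = γ·h_c·A = 11.4777 × 3.81157 × 0.461615 = 20.1948 kN.
I_c = b·h³/12 = 0.545 × 0.847³/12 = 0.0275972 m⁴.
Centre of pressure: y_p = y_c + I_c/(y_c·A) = 4.0435 + 0.0275972/(4.0435 × 0.461615) = 4.0435 + 0.0147852 = 4.05829 m along the plane.
The resultant acts 0.4235 + 0.0147852 = 0.438285 m (along the plate) below the hinge at the top edge, so the moment about the hinge is M = F × 0.438285 = 20.1948 × 0.438285 = 8.85108 kN·m.
A normal force at the bottom, 0.847 m from the hinge, must supply this moment: P = 8.85108/0.847 = 10.4499 kN.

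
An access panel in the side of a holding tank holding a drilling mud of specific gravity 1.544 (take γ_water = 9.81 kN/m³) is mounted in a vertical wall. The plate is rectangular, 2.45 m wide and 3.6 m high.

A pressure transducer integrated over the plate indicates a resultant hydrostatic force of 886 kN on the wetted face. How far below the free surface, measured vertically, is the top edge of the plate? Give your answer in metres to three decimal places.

γ = 1.544 × 9.81 = 15.14664 kN/m³.
A = 2.45 × 3.6 = 8.82 m².
From F = γ·h_c·A, the centroid depth is h_c = 886/(15.14664 × 8.82) = 6.63207 m.
The centroid lies 3.6/2 = 1.8 m below the top edge, so the top edge sits at h_top = 6.63207 − 1.8 = 4.83207 m below the surface.

d_top ≈ 4.832 m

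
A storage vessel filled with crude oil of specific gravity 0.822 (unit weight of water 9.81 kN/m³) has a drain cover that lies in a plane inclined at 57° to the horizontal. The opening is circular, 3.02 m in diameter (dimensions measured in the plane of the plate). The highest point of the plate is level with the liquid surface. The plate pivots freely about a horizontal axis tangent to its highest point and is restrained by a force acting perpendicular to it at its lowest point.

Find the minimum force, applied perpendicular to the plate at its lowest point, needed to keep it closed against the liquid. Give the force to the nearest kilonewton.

γ = 0.822 × 9.81 = 8.06382 kN/m³.
Let θ = 57° be the plate's angle to the horizontal; measure y along the incline from where the plane meets the free surface. Vertical depth h = y·sinθ with sinθ = 0.838671.
The centroid is at the centre, 1.51 m below the top of the plate, so y_c = 1.51 m and h_c = 1.51 × 0.838671 = 1.26639 m.
A = π(1.51)² = 7.16315 m².
Resultant F = γ·h_c·A = 8.06382 × 1.26639 × 7.16315 = 73.1497 kN.
I_c = πr⁴/4 = π × 1.51⁴/4 = 4.08317 m⁴.
Centre of pressure: y_p = y_c + I_c/(y_c·A) = 1.51 + 4.08317/(1.51 × 7.16315) = 1.51 + 0.3775 = 1.8875 m along the plane.
The resultant acts 1.51 + 0.3775 = 1.8875 m (along the plate) below the hinge at the top edge, so the moment about the hinge is M = F × 1.8875 = 73.1497 × 1.8875 = 138.07 kN·m.
A normal force at the bottom, 3.02 m from the hinge, must supply this moment: P = 138.07/3.02 = 45.7185 kN.

P ≈ 46 kN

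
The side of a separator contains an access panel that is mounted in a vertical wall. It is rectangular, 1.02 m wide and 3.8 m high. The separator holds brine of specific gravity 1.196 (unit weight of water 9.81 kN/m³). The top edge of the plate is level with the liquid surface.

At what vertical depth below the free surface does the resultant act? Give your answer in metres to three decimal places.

h_p = 2.533 m

γ = 1.196 × 9.81 = 11.73276 kN/m³.
The centroid lies 3.8/2 = 1.9 m below the top edge, so the centroid depth is h_c = 1.9 m.
A = 1.02 × 3.8 = 3.876 m².
Resultant F = γ·h_c·A = 11.73276 × 1.9 × 3.876 = 86.4047 kN.
I_c = b·h³/12 = 1.02 × 3.8³/12 = 4.66412 m⁴.
Centre of pressure: y_p = y_c + I_c/(y_c·A) = 1.9 + 4.66412/(1.9 × 3.876) = 1.9 + 0.633333 = 2.53333 m along the plane.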